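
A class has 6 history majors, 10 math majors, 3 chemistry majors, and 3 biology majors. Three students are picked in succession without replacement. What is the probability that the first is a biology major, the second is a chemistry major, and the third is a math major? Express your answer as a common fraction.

3/308

Chain rule:
P = 3/22 × 3/21 × 10/20 = 90/9240 = 3/308.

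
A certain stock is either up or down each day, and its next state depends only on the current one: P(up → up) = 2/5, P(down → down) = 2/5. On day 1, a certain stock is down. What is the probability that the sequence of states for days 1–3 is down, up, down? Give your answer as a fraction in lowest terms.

9/25

Day 1 is given. For each transition, use the conditional probability from the current state:
P(up | down) = 3/5; P(down | up) = 3/5.
P = 3/5 × 3/5 = 9/25.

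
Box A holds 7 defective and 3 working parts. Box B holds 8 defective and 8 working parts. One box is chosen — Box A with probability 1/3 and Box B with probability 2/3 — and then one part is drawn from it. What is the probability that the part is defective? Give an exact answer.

17/30

From Box A: P(defective) = 7/10.
From Box B: P(defective) = 8/16.
Total probability = (1/3)(7/10) + (2/3)(8/16) = 17/30.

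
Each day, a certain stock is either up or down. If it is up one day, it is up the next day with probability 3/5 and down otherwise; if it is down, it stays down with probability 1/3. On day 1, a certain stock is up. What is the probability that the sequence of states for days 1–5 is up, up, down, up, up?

12/125

Day 1 is given. For each transition, use the conditional probability from the current state:
P(up | up) = 3/5; P(down | up) = 2/5; P(up | down) = 2/3; P(up | up) = 3/5.
P = 3/5 × 2/5 × 2/3 × 3/5 = 36/375 = 12/125.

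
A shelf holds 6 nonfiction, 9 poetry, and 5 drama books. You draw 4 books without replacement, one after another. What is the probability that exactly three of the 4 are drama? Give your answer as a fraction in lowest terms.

One ordering (drama drawn first) has probability 5/20 × 4/19 × 3/18 × 15/17 = 900/116280 = 5/646.
There are C(4,3) = 4 such orderings, each equally likely, so P = 4 × 5/646 = 10/323.

10/323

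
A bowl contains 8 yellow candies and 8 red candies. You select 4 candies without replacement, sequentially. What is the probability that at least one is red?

25/26

P(no red) = 8/16 × 7/15 × 6/14 × 5/13 = 1680/43680 = 1/26.
P(at least one) = 1 − 1/26 = 25/26.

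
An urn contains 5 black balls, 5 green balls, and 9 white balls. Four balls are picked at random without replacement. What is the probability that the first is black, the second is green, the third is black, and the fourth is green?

Each draw changes the counts, so multiply the conditional probabilities along the sequence:
P = 5/19 × 5/18 × 4/17 × 4/16 = 400/93024 = 25/5814.

25/5814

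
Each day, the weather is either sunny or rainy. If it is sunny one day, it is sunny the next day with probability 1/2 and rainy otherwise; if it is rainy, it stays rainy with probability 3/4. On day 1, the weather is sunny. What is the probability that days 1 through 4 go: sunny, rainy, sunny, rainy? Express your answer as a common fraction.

Day 1 is given. For each transition, use the conditional probability from the current state:
P(rainy | sunny) = 1/2; P(sunny | rainy) = 1/4; P(rainy | sunny) = 1/2.
P = 1/2 × 1/4 × 1/2 = 1/16.

1/16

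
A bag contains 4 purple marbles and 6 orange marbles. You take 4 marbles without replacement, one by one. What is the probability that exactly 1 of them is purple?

8/21

One ordering (purple drawn first) has probability 4/10 × 6/9 × 5/8 × 4/7 = 480/5040 = 2/21.
There are C(4,1) = 4 such orderings, each equally likely, so P = 4 × 2/21 = 8/21.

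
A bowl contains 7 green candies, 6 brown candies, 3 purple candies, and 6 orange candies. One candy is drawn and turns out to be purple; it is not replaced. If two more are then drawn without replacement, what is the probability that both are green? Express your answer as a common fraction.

After the first draw, 7 of the remaining 21 candies are green.
P = 7/21 × 6/20 = 42/420 = 1/10.

1/10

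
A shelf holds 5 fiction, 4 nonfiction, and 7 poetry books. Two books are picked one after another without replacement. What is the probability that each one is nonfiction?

1/20

P(every draw is nonfiction) = 4/16 × 3/15 = 12/240 = 1/20.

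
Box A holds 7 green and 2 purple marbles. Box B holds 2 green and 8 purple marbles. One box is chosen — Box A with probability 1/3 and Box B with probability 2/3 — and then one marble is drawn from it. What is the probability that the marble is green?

From Box A: P(green) = 7/9.
From Box B: P(green) = 2/10.
Total probability = (1/3)(7/9) + (2/3)(2/10) = 53/135.

53/135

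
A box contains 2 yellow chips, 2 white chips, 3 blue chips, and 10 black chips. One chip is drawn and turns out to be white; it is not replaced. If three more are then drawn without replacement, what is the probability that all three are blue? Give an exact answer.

After the first draw, 3 of the remaining 16 chips are blue.
P = 3/16 × 2/15 × 1/14 = 6/3360 = 1/560.

1/560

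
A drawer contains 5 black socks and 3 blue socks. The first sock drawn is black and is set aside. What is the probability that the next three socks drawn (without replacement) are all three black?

After the first draw, 4 of the remaining 7 socks are black.
P = 4/7 × 3/6 × 2/5 = 24/210 = 4/35.

4/35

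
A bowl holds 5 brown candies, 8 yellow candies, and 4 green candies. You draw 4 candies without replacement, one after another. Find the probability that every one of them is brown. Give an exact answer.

1/476

P = 5/17 × 4/16 × 3/15 × 2/14 = 120/57120 = 1/476.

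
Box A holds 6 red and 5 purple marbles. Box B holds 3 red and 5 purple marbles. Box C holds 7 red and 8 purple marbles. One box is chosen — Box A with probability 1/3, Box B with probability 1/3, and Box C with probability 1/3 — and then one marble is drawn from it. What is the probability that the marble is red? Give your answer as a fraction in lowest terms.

From Box A: P(red) = 6/11.
From Box B: P(red) = 3/8.
From Box C: P(red) = 7/15.
Total probability = (1/3)(6/11) + (1/3)(3/8) + (1/3)(7/15) = 1831/3960.

1831/3960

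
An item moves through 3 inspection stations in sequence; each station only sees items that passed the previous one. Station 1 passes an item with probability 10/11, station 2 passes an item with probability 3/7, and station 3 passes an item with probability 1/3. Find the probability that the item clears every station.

10/77

Each stage is reached only if all earlier stages succeed, so
P = 10/11 × 3/7 × 1/3 = 30/231 = 10/77.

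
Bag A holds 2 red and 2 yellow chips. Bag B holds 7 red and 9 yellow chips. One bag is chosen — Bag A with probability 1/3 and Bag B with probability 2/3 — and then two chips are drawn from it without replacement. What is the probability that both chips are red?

From Bag A: P(both red) = (2/4)(1/3) = 1/6.
From Bag B: P(both red) = (7/16)(6/15) = 7/40.
Total probability = (1/3)(1/6) + (2/3)(7/40) = 31/180.

31/180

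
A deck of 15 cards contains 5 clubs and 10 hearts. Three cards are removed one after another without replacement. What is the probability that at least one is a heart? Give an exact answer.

89/91

P(no hearts) = 5/15 × 4/14 × 3/13 = 60/2730 = 2/91.
P(at least one) = 1 − 2/91 = 89/91.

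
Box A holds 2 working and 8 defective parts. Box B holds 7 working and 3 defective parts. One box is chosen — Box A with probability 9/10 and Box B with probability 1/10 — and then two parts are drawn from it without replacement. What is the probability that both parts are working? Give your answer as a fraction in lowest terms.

From Box A: P(both working) = (2/10)(1/9) = 1/45.
From Box B: P(both working) = (7/10)(6/9) = 7/15.
Total probability = (9/10)(1/45) + (1/10)(7/15) = 1/15.

1/15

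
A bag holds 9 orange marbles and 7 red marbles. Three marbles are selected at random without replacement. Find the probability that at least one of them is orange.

15/16

P(no orange) = 7/16 × 6/15 × 5/14 = 210/3360 = 1/16.
P(at least one) = 1 − 1/16 = 15/16.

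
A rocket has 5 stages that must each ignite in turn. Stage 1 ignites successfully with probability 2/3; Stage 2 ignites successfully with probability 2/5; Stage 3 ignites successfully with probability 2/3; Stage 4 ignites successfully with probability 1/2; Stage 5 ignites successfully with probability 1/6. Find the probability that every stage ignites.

2/135

The events are sequential, so multiply the conditional probabilities:
P = 2/3 × 2/5 × 2/3 × 1/2 × 1/6 = 8/540 = 2/135.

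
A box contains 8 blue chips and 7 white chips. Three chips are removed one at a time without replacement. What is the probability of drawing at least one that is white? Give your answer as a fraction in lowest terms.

P(no white) = 8/15 × 7/14 × 6/13 = 336/2730 = 8/65.
P(at least one) = 1 − 8/65 = 57/65.

57/65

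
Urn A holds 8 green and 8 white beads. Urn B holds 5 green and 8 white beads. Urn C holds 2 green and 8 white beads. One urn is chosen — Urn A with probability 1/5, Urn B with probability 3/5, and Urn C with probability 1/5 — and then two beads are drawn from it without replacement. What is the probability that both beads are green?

From Urn A: P(both green) = (8/16)(7/15) = 7/30.
From Urn B: P(both green) = (5/13)(4/12) = 5/39.
From Urn C: P(both green) = (2/10)(1/9) = 1/45.
Total probability = (1/5)(7/30) + (3/5)(5/39) + (1/5)(1/45) = 749/5850.

749/5850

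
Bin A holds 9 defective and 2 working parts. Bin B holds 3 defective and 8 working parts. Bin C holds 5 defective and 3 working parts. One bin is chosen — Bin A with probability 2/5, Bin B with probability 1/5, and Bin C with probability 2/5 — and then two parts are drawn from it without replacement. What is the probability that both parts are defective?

32/77

From Bin A: P(both defective) = (9/11)(8/10) = 36/55.
From Bin B: P(both defective) = (3/11)(2/10) = 3/55.
From Bin C: P(both defective) = (5/8)(4/7) = 5/14.
Total probability = (2/5)(36/55) + (1/5)(3/55) + (2/5)(5/14) = 32/77.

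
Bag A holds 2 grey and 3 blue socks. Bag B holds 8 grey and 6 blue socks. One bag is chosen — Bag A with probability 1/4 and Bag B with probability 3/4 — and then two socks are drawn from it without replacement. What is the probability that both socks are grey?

From Bag A: P(both grey) = (2/5)(1/4) = 1/10.
From Bag B: P(both grey) = (8/14)(7/13) = 4/13.
Total probability = (1/4)(1/10) + (3/4)(4/13) = 133/520.

133/520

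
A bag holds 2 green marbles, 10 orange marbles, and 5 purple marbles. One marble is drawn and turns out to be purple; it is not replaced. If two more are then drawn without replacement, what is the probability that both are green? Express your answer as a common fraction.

After the first draw, 2 of the remaining 16 marbles are green.
P = 2/16 × 1/15 = 2/240 = 1/120.

1/120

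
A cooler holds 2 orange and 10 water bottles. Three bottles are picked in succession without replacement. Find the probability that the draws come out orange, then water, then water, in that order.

Each draw changes the counts, so multiply the conditional probabilities along the sequence:
P = 2/12 × 10/11 × 9/10 = 180/1320 = 3/22.

3/22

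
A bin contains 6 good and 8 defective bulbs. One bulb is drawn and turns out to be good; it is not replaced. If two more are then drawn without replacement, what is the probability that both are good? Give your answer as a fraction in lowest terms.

5/39

After the first draw, 5 of the remaining 13 bulbs are good.
P = 5/13 × 4/12 = 20/156 = 5/39.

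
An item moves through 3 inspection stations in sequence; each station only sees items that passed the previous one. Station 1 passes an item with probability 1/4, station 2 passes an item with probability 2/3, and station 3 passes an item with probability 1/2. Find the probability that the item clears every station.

1/12

The events are sequential, so multiply the conditional probabilities:
P = 1/4 × 2/3 × 1/2 = 2/24 = 1/12.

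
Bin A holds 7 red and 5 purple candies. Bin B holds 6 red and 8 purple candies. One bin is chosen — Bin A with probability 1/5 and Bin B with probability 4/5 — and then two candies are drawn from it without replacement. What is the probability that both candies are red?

From Bin A: P(both red) = (7/12)(6/11) = 7/22.
From Bin B: P(both red) = (6/14)(5/13) = 15/91.
Total probability = (1/5)(7/22) + (4/5)(15/91) = 1957/10010.

1957/10010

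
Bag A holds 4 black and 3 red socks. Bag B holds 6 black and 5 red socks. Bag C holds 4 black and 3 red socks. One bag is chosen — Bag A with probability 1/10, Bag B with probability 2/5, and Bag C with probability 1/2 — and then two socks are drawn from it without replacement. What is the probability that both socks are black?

From Bag A: P(both black) = (4/7)(3/6) = 2/7.
From Bag B: P(both black) = (6/11)(5/10) = 3/11.
From Bag C: P(both black) = (4/7)(3/6) = 2/7.
Total probability = (1/10)(2/7) + (2/5)(3/11) + (1/2)(2/7) = 108/385.

108/385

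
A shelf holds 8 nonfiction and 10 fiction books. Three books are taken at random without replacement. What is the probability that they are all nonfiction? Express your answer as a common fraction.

P(every draw is nonfiction) = 8/18 × 7/17 × 6/16 = 336/4896 = 7/102.

7/102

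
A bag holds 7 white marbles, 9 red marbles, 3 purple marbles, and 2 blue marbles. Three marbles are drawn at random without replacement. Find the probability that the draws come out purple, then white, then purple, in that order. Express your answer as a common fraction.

Multiply the probability of each draw given the previous ones:
P = 3/21 × 7/20 × 2/19 = 42/7980 = 1/190.

1/190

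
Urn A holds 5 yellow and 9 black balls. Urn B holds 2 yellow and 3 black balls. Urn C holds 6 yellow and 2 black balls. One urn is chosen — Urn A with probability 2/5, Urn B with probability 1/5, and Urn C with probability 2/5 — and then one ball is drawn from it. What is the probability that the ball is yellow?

From Urn A: P(yellow) = 5/14.
From Urn B: P(yellow) = 2/5.
From Urn C: P(yellow) = 6/8.
Total probability = (2/5)(5/14) + (1/5)(2/5) + (2/5)(6/8) = 183/350.

183/350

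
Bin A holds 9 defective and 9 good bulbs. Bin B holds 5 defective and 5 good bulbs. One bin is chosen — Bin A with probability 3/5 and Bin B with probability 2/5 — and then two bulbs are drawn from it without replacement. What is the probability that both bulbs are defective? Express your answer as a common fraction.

176/765

From Bin A: P(both defective) = (9/18)(8/17) = 4/17.
From Bin B: P(both defective) = (5/10)(4/9) = 2/9.
Total probability = (3/5)(4/17) + (2/5)(2/9) = 176/765.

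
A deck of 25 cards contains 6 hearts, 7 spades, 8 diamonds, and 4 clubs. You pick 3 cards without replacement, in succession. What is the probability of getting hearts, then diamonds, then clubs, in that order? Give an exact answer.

Chain rule:
P = 6/25 × 8/24 × 4/23 = 192/13800 = 8/575.

8/575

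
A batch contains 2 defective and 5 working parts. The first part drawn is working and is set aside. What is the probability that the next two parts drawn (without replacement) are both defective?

1/15

With the first part removed, 2 defective remain out of 6.
P = 2/6 × 1/5 = 2/30 = 1/15.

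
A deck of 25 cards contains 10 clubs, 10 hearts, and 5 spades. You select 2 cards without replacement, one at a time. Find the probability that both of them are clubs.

P(all clubs) = 10/25 × 9/24 = 90/600 = 3/20.

3/20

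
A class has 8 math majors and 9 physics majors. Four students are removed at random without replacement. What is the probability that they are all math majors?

P(every draw is a math major) = 8/17 × 7/16 × 6/15 × 5/14 = 1680/57120 = 1/34.

1/34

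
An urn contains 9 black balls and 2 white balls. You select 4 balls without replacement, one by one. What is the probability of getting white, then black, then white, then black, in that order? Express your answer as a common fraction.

Each draw changes the counts, so multiply the conditional probabilities along the sequence:
P = 2/11 × 9/10 × 1/9 × 8/8 = 144/7920 = 1/55.

1/55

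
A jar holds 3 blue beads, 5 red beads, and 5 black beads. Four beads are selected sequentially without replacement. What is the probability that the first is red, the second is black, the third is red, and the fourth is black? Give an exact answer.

10/429

Multiply the probability of each draw given the previous ones:
P = 5/13 × 5/12 × 4/11 × 4/10 = 400/17160 = 10/429.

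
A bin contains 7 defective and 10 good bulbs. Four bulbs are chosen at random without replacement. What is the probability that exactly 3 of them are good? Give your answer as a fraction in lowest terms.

6/17

One ordering (good drawn first) has probability 10/17 × 9/16 × 8/15 × 7/14 = 5040/57120 = 3/34.
There are C(4,3) = 4 such orderings, each equally likely, so P = 4 × 3/34 = 6/17.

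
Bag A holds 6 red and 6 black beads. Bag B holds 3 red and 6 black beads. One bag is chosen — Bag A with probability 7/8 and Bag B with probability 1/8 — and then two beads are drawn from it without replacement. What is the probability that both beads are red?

221/1056

From Bag A: P(both red) = (6/12)(5/11) = 5/22.
From Bag B: P(both red) = (3/9)(2/8) = 1/12.
Total probability = (7/8)(5/22) + (1/8)(1/12) = 221/1056.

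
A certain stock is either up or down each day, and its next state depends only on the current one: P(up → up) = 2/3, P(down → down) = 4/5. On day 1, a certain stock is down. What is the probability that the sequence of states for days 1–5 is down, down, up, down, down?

Day 1 is given. For each transition, use the conditional probability from the current state:
P(down | down) = 4/5; P(up | down) = 1/5; P(down | up) = 1/3; P(down | down) = 4/5.
P = 4/5 × 1/5 × 1/3 × 4/5 = 16/375.

16/375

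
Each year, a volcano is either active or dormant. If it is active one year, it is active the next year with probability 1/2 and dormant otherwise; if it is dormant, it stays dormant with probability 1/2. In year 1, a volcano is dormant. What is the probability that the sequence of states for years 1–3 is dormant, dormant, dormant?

1/4

Year 1 is given. For each transition, use the conditional probability from the current state:
P(dormant | dormant) = 1/2; P(dormant | dormant) = 1/2.
P = 1/2 × 1/2 = 1/4.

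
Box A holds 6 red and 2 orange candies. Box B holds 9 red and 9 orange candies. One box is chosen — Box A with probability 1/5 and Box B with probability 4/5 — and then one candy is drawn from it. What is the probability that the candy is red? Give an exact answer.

11/20

From Box A: P(red) = 6/8.
From Box B: P(red) = 9/18.
Total probability = (1/5)(6/8) + (4/5)(9/18) = 11/20.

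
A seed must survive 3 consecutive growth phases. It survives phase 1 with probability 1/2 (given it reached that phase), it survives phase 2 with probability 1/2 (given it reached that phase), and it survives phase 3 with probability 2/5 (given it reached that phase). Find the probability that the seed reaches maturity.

The events are sequential, so multiply the conditional probabilities:
P = 1/2 × 1/2 × 2/5 = 2/20 = 1/10.

1/10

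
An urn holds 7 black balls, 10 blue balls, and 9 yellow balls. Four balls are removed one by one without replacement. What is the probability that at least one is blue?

101/115

P(no blue) = 16/26 × 15/25 × 14/24 × 13/23 = 43680/358800 = 14/115.
P(at least one) = 1 − 14/115 = 101/115.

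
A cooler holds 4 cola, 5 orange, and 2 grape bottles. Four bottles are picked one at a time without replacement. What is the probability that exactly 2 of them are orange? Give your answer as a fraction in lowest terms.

5/11

One ordering (orange drawn first) has probability 5/11 × 4/10 × 6/9 × 5/8 = 600/7920 = 5/66.
There are C(4,2) = 6 such orderings, each equally likely, so P = 6 × 5/66 = 5/11.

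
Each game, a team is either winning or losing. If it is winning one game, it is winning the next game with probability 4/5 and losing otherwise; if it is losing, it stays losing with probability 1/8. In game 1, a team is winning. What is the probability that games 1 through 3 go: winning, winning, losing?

Game 1 is given. For each transition, use the conditional probability from the current state:
P(winning | winning) = 4/5; P(losing | winning) = 1/5.
P = 4/5 × 1/5 = 4/25.

4/25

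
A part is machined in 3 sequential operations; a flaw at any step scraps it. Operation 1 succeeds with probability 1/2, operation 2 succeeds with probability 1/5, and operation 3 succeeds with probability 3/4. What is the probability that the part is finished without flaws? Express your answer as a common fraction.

The events are sequential, so multiply the conditional probabilities:
P = 1/2 × 1/5 × 3/4 = 3/40.

3/40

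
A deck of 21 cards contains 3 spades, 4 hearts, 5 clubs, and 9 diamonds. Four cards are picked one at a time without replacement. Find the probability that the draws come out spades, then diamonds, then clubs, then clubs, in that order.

Multiply the probability of each draw given the previous ones:
P = 3/21 × 9/20 × 5/19 × 4/18 = 540/143640 = 1/266.

1/266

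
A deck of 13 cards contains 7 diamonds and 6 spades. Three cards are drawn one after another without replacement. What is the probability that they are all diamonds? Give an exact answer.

35/286

P(every draw is a diamond) = 7/13 × 6/12 × 5/11 = 210/1716 = 35/286.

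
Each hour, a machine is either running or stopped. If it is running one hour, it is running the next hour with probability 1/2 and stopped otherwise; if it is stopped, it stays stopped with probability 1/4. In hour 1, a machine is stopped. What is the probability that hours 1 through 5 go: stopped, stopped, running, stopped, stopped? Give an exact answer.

Hour 1 is given. For each transition, use the conditional probability from the current state:
P(stopped | stopped) = 1/4; P(running | stopped) = 3/4; P(stopped | running) = 1/2; P(stopped | stopped) = 1/4.
P = 1/4 × 3/4 × 1/2 × 1/4 = 3/128.

3/128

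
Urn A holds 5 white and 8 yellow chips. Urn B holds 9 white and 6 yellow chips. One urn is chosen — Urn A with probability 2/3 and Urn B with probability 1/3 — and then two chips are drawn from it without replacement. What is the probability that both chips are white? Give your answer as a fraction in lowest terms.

818/4095

From Urn A: P(both white) = (5/13)(4/12) = 5/39.
From Urn B: P(both white) = (9/15)(8/14) = 12/35.
Total probability = (2/3)(5/39) + (1/3)(12/35) = 818/4095.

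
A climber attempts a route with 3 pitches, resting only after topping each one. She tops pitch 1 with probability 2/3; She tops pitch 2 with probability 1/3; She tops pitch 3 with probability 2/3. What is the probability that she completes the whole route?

Each stage is reached only if all earlier stages succeed, so
P = 2/3 × 1/3 × 2/3 = 4/27.

4/27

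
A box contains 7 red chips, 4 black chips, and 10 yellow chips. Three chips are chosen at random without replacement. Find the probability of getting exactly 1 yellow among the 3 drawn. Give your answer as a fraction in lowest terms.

One ordering (yellow drawn first) has probability 10/21 × 11/20 × 10/19 = 1100/7980 = 55/399.
There are C(3,1) = 3 such orderings, each equally likely, so P = 3 × 55/399 = 55/133.

55/133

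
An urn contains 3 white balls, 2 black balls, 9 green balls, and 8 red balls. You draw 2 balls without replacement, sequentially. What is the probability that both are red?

P(all red) = 8/22 × 7/21 = 56/462 = 4/33.

4/33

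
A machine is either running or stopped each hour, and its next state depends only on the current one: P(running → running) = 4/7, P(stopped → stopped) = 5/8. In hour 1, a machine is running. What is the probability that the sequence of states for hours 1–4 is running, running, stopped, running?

Hour 1 is given. For each transition, use the conditional probability from the current state:
P(running | running) = 4/7; P(stopped | running) = 3/7; P(running | stopped) = 3/8.
P = 4/7 × 3/7 × 3/8 = 36/392 = 9/98.

9/98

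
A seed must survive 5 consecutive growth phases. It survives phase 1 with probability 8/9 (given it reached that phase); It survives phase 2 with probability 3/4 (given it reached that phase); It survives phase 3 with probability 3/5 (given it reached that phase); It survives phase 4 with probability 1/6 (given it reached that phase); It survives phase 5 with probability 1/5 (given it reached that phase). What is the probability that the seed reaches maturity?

1/75

The events are sequential, so multiply the conditional probabilities:
P = 8/9 × 3/4 × 3/5 × 1/6 × 1/5 = 72/5400 = 1/75.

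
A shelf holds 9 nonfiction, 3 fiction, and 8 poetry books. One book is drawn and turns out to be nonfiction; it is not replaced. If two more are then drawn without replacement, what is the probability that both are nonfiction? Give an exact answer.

28/171

After the first draw, 8 of the remaining 19 books are nonfiction.
P = 8/19 × 7/18 = 56/342 = 28/171.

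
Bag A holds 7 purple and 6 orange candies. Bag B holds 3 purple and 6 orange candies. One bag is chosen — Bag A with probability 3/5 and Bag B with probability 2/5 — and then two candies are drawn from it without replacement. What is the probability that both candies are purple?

38/195

From Bag A: P(both purple) = (7/13)(6/12) = 7/26.
From Bag B: P(both purple) = (3/9)(2/8) = 1/12.
Total probability = (3/5)(7/26) + (2/5)(1/12) = 38/195.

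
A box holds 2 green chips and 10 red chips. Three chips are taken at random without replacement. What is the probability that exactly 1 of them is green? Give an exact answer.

9/22

One ordering (green drawn first) has probability 2/12 × 10/11 × 9/10 = 180/1320 = 3/22.
There are C(3,1) = 3 such orderings, each equally likely, so P = 3 × 3/22 = 9/22.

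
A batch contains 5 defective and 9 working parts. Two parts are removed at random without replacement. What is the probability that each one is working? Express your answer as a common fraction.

36/91

P = 9/14 × 8/13 = 72/182 = 36/91.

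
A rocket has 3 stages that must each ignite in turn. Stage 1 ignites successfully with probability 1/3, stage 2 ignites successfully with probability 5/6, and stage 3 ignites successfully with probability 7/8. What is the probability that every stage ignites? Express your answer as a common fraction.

35/144

The events are sequential, so multiply the conditional probabilities:
P = 1/3 × 5/6 × 7/8 = 35/144.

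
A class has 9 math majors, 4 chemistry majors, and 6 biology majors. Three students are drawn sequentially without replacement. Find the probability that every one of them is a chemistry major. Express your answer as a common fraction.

4/969

P = 4/19 × 3/18 × 2/17 = 24/5814 = 4/969.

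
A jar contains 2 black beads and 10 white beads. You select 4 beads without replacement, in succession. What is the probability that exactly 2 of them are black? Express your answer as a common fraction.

1/11

One ordering (black drawn first) has probability 2/12 × 1/11 × 10/10 × 9/9 = 180/11880 = 1/66.
There are C(4,2) = 6 such orderings, each equally likely, so P = 6 × 1/66 = 1/11.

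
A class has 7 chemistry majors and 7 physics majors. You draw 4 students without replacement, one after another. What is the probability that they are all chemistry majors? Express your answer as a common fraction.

5/143

P(every draw is a chemistry major) = 7/14 × 6/13 × 5/12 × 4/11 = 840/24024 = 5/143.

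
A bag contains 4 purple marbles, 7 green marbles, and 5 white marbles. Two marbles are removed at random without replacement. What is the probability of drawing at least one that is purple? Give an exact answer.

P(no purple) = 12/16 × 11/15 = 132/240 = 11/20.
P(at least one) = 1 − 11/20 = 9/20.

9/20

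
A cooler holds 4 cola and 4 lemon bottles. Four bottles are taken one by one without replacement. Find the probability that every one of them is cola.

1/70

P(every draw is cola) = 4/8 × 3/7 × 2/6 × 1/5 = 24/1680 = 1/70.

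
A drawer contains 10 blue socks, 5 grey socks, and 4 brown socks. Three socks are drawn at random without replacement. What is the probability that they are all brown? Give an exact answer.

P(every draw is brown) = 4/19 × 3/18 × 2/17 = 24/5814 = 4/969.

4/969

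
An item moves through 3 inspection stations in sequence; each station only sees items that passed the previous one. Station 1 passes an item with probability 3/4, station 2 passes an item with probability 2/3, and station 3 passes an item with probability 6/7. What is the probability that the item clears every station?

3/7

The events are sequential, so multiply the conditional probabilities:
P = 3/4 × 2/3 × 6/7 = 36/84 = 3/7.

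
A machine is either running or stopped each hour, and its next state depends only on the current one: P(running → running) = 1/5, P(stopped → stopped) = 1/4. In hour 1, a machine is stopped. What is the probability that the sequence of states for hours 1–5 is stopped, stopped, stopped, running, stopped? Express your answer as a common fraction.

3/80

Hour 1 is given. For each transition, use the conditional probability from the current state:
P(stopped | stopped) = 1/4; P(stopped | stopped) = 1/4; P(running | stopped) = 3/4; P(stopped | running) = 4/5.
P = 1/4 × 1/4 × 3/4 × 4/5 = 12/320 = 3/80.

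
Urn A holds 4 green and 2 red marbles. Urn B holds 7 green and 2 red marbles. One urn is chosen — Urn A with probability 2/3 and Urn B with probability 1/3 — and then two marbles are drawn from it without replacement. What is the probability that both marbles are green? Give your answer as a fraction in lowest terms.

From Urn A: P(both green) = (4/6)(3/5) = 2/5.
From Urn B: P(both green) = (7/9)(6/8) = 7/12.
Total probability = (2/3)(2/5) + (1/3)(7/12) = 83/180.

83/180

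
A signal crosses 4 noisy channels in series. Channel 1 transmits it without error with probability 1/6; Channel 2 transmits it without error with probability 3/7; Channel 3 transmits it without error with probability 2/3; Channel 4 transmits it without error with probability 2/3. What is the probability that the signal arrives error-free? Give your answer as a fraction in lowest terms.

2/63

Multiplying along the chain,
P = 1/6 × 3/7 × 2/3 × 2/3 = 12/378 = 2/63.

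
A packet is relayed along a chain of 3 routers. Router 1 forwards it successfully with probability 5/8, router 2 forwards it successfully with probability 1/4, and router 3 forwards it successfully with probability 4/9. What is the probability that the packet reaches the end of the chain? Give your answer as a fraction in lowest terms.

5/72

The events are sequential, so multiply the conditional probabilities:
P = 5/8 × 1/4 × 4/9 = 20/288 = 5/72.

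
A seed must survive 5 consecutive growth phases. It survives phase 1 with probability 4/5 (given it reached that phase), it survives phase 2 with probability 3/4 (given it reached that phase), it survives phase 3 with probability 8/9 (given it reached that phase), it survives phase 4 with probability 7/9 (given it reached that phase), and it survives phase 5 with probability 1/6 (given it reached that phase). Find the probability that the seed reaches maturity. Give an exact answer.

28/405

Each stage is reached only if all earlier stages succeed, so
P = 4/5 × 3/4 × 8/9 × 7/9 × 1/6 = 672/9720 = 28/405.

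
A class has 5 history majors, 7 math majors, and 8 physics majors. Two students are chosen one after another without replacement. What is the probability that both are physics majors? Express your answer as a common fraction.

14/95

P(every draw is a physics major) = 8/20 × 7/19 = 56/380 = 14/95.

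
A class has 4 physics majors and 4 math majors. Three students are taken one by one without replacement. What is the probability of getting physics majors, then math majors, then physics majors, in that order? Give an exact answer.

1/7

Each draw changes the counts, so multiply the conditional probabilities along the sequence:
P = 4/8 × 4/7 × 3/6 = 48/336 = 1/7.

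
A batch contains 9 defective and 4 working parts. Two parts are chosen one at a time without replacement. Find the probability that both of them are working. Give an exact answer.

P = 4/13 × 3/12 = 12/156 = 1/13.

1/13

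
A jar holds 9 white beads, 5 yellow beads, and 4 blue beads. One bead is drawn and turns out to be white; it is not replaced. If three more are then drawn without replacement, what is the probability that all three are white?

7/85

After the first draw, 8 of the remaining 17 beads are white.
P = 8/17 × 7/16 × 6/15 = 336/4080 = 7/85.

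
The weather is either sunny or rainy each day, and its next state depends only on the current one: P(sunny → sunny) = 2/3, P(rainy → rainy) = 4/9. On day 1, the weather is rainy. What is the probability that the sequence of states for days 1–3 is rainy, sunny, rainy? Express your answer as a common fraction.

5/27

Day 1 is given. For each transition, use the conditional probability from the current state:
P(sunny | rainy) = 5/9; P(rainy | sunny) = 1/3.
P = 5/9 × 1/3 = 5/27.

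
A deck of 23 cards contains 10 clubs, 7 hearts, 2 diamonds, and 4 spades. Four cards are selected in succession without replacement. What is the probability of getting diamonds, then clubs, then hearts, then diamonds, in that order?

1/1518

Multiply the probability of each draw given the previous ones:
P = 2/23 × 10/22 × 7/21 × 1/20 = 140/212520 = 1/1518.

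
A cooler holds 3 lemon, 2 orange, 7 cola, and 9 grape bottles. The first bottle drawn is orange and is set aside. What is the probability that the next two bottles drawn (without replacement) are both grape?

18/95

After the first draw, 9 of the remaining 20 bottles are grape.
P = 9/20 × 8/19 = 72/380 = 18/95.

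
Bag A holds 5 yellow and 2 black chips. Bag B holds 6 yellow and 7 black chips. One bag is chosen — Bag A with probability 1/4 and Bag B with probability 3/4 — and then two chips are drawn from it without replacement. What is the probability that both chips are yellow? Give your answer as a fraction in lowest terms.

575/2184

From Bag A: P(both yellow) = (5/7)(4/6) = 10/21.
From Bag B: P(both yellow) = (6/13)(5/12) = 5/26.
Total probability = (1/4)(10/21) + (3/4)(5/26) = 575/2184.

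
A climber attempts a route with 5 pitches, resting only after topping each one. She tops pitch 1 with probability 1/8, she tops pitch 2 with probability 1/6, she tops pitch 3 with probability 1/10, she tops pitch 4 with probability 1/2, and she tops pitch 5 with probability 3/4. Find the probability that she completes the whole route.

Multiplying along the chain,
P = 1/8 × 1/6 × 1/10 × 1/2 × 3/4 = 3/3840 = 1/1280.

1/1280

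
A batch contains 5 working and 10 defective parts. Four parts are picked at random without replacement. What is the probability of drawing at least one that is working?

P(no working) = 10/15 × 9/14 × 8/13 × 7/12 = 5040/32760 = 2/13.
P(at least one) = 1 − 2/13 = 11/13.

11/13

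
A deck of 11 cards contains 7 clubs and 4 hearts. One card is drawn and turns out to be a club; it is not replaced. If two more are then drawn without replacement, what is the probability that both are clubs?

1/3

After the first draw, 6 of the remaining 10 cards are clubs.
P = 6/10 × 5/9 = 30/90 = 1/3.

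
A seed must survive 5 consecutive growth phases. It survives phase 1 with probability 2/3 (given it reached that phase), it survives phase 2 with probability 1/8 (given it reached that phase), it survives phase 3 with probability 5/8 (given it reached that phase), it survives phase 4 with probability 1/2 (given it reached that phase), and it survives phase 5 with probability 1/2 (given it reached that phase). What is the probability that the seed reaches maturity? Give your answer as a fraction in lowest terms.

Multiplying along the chain,
P = 2/3 × 1/8 × 5/8 × 1/2 × 1/2 = 10/768 = 5/384.

5/384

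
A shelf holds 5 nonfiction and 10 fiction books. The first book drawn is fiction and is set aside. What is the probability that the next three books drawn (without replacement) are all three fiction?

3/13

After the first draw, 9 of the remaining 14 books are fiction.
P = 9/14 × 8/13 × 7/12 = 504/2184 = 3/13.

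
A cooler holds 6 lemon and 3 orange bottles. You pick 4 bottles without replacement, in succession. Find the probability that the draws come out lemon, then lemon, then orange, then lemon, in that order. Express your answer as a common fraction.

Multiply the probability of each draw given the previous ones:
P = 6/9 × 5/8 × 3/7 × 4/6 = 360/3024 = 5/42.

5/42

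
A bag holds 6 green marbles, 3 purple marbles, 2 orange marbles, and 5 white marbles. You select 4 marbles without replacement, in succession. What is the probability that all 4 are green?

P(all green) = 6/16 × 5/15 × 4/14 × 3/13 = 360/43680 = 3/364.

3/364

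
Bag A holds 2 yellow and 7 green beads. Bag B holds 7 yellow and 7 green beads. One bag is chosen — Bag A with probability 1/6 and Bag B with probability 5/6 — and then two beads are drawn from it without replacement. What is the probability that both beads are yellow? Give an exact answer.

553/2808

From Bag A: P(both yellow) = (2/9)(1/8) = 1/36.
From Bag B: P(both yellow) = (7/14)(6/13) = 3/13.
Total probability = (1/6)(1/36) + (5/6)(3/13) = 553/2808.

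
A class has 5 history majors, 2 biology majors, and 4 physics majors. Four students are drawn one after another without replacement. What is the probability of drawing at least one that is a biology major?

P(no biology majors) = 9/11 × 8/10 × 7/9 × 6/8 = 3024/7920 = 21/55.
P(at least one) = 1 − 21/55 = 34/55.

34/55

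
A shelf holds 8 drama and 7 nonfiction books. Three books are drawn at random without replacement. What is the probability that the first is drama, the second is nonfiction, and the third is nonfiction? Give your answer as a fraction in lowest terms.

8/65

Each draw changes the counts, so multiply the conditional probabilities along the sequence:
P = 8/15 × 7/14 × 6/13 = 336/2730 = 8/65.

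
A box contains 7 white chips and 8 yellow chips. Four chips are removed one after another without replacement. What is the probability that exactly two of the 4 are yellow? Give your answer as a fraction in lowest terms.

28/65

One ordering (yellow drawn first) has probability 8/15 × 7/14 × 7/13 × 6/12 = 2352/32760 = 14/195.
There are C(4,2) = 6 such orderings, each equally likely, so P = 6 × 14/195 = 28/65.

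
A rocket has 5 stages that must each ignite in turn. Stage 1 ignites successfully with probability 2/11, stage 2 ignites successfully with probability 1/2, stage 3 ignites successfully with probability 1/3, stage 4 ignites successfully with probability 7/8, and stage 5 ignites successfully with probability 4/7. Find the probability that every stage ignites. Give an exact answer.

The events are sequential, so multiply the conditional probabilities:
P = 2/11 × 1/2 × 1/3 × 7/8 × 4/7 = 56/3696 = 1/66.

1/66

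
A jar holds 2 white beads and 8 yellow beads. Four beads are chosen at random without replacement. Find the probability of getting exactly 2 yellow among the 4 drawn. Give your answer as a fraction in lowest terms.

One ordering (yellow drawn first) has probability 8/10 × 7/9 × 2/8 × 1/7 = 112/5040 = 1/45.
There are C(4,2) = 6 such orderings, each equally likely, so P = 6 × 1/45 = 2/15.

2/15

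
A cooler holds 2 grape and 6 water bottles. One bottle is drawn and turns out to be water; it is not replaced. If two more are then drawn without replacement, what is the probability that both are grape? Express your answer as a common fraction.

With the first bottle removed, 2 grape remain out of 7.
P = 2/7 × 1/6 = 2/42 = 1/21.

1/21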